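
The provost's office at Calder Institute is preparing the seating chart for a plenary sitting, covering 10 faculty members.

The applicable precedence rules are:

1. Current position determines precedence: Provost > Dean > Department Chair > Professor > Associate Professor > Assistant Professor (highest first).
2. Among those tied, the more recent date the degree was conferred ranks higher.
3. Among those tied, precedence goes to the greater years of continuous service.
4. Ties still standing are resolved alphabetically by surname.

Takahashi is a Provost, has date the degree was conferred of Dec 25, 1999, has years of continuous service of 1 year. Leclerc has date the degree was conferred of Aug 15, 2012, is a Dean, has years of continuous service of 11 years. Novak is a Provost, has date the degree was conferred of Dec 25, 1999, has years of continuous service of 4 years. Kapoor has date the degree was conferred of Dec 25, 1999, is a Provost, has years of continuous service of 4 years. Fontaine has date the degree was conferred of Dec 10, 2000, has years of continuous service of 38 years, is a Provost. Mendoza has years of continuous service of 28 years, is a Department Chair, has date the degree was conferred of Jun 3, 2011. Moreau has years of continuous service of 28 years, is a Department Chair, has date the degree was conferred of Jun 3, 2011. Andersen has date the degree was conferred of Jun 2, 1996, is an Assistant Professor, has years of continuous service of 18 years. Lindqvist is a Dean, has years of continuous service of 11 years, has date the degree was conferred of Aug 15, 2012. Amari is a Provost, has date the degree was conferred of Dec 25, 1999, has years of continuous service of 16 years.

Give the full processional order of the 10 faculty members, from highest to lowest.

By current position: Fontaine, Amari, Kapoor, Novak and Takahashi (Provost); then Leclerc and Lindqvist (Dean); then Mendoza and Moreau (Department Chair); then Andersen (Assistant Professor).
Among Fontaine, Amari, Kapoor, Novak and Takahashi, by date the degree was conferred (later first): Fontaine (Dec 10, 2000) before Amari, Kapoor, Novak and Takahashi (Dec 25, 1999).
Among Amari, Kapoor, Novak and Takahashi, by years of continuous service (higher first): Amari (16 years) before Kapoor and Novak (4 years) before Takahashi (1 year).
Among Kapoor and Novak, alphabetically by surname: Kapoor before Novak.
Leclerc and Lindqvist both have date the degree was conferred Aug 15, 2012, so the next rule applies.
Leclerc and Lindqvist both have years of continuous service 11 years, so the next rule applies.
Among Leclerc and Lindqvist, alphabetically by surname: Leclerc before Lindqvist.
Mendoza and Moreau both have date the degree was conferred Jun 3, 2011, so the next rule applies.
Mendoza and Moreau both have years of continuous service 28 years, so the next rule applies.
Among Mendoza and Moreau, alphabetically by surname: Mendoza before Moreau.
Full order: Fontaine, Amari, Kapoor, Novak, Takahashi, Leclerc, Lindqvist, Mendoza, Moreau, Andersen.

Fontaine, Amari, Kapoor, Novak, Takahashi, Leclerc, Lindqvist, Mendoza, Moreau, Andersen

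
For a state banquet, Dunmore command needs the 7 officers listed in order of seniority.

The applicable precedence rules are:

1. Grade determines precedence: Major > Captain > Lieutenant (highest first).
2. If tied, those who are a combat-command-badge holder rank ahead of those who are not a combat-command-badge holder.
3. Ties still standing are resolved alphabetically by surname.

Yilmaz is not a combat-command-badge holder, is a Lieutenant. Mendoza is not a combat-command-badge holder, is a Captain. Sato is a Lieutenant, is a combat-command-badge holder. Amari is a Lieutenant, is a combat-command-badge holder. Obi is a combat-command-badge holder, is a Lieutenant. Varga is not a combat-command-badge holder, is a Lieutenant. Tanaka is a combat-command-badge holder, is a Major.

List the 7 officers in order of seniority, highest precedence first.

Tanaka, Mendoza, Amari, Obi, Sato, Varga, Yilmaz

By grade: Tanaka (Major); then Mendoza (Captain); then Amari, Obi, Sato, Varga and Yilmaz (Lieutenant).
Among Amari, Obi, Sato, Varga and Yilmaz, a combat-command-badge holder before not a combat-command-badge holder: Amari, Obi and Sato (a combat-command-badge holder) before Varga and Yilmaz (not a combat-command-badge holder).
Among Amari, Obi and Sato, alphabetically by surname: Amari before Obi before Sato.
Among Varga and Yilmaz, alphabetically by surname: Varga before Yilmaz.
Full order: Tanaka, Mendoza, Amari, Obi, Sato, Varga, Yilmaz.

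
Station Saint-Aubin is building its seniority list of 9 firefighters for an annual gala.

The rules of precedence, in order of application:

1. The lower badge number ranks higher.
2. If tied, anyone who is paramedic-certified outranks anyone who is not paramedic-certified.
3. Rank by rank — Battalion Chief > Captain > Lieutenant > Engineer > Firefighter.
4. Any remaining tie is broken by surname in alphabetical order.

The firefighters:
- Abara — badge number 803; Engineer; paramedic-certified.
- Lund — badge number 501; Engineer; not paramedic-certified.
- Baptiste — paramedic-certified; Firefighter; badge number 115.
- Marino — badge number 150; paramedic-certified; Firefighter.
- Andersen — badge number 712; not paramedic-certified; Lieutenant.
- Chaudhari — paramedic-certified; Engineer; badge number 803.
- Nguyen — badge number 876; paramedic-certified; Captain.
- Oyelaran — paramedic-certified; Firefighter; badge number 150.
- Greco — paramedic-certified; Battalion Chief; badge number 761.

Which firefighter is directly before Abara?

Greco

By badge number (lower first): Baptiste (115); then Marino and Oyelaran (both 150); then Lund (501); then Andersen (712); then Greco (761); then Abara and Chaudhari (both 803); then Nguyen (876).
Marino and Oyelaran are each paramedic-certified, so the next rule applies.
Marino and Oyelaran are each Firefighter, so the next rule applies.
Among Marino and Oyelaran, alphabetically by surname: Marino before Oyelaran.
Abara and Chaudhari are each paramedic-certified, so the next rule applies.
Abara and Chaudhari are each Engineer, so the next rule applies.
Among Abara and Chaudhari, alphabetically by surname: Abara before Chaudhari.
Order: Baptiste, Marino, Oyelaran, Lund, Andersen, Greco, Abara, Chaudhari, Nguyen.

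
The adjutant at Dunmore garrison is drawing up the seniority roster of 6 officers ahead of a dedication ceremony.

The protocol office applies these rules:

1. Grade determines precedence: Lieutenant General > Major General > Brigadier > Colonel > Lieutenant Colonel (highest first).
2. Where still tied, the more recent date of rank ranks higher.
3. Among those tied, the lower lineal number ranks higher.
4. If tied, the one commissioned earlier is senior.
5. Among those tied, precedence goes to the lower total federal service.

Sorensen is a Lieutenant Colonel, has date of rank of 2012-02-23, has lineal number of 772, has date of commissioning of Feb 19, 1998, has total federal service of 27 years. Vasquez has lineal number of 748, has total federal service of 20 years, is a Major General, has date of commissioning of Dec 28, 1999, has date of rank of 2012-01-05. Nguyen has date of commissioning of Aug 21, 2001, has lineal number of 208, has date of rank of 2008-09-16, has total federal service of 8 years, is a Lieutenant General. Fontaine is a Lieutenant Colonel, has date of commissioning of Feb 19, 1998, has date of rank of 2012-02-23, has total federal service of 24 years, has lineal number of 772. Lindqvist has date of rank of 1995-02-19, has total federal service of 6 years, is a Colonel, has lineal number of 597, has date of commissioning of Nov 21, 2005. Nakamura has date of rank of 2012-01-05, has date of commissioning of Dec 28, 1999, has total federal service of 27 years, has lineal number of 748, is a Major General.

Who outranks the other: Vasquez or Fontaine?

By grade: Nguyen (Lieutenant General); then Vasquez and Nakamura (Major General); then Lindqvist (Colonel); then Fontaine and Sorensen (Lieutenant Colonel).
Vasquez and Nakamura both have date of rank 2012-01-05, so the next rule applies.
Vasquez and Nakamura both have lineal number 748, so the next rule applies.
Vasquez and Nakamura both have date of commissioning Dec 28, 1999, so the next rule applies.
Among Vasquez and Nakamura, by total federal service (lower first): Vasquez (20 years) before Nakamura (27 years).
Fontaine and Sorensen both have date of rank 2012-02-23, so the next rule applies.
Fontaine and Sorensen both have lineal number 772, so the next rule applies.
Fontaine and Sorensen both have date of commissioning Feb 19, 1998, so the next rule applies.
Among Fontaine and Sorensen, by total federal service (lower first): Fontaine (24 years) before Sorensen (27 years).
So Vasquez takes precedence.

Vasquez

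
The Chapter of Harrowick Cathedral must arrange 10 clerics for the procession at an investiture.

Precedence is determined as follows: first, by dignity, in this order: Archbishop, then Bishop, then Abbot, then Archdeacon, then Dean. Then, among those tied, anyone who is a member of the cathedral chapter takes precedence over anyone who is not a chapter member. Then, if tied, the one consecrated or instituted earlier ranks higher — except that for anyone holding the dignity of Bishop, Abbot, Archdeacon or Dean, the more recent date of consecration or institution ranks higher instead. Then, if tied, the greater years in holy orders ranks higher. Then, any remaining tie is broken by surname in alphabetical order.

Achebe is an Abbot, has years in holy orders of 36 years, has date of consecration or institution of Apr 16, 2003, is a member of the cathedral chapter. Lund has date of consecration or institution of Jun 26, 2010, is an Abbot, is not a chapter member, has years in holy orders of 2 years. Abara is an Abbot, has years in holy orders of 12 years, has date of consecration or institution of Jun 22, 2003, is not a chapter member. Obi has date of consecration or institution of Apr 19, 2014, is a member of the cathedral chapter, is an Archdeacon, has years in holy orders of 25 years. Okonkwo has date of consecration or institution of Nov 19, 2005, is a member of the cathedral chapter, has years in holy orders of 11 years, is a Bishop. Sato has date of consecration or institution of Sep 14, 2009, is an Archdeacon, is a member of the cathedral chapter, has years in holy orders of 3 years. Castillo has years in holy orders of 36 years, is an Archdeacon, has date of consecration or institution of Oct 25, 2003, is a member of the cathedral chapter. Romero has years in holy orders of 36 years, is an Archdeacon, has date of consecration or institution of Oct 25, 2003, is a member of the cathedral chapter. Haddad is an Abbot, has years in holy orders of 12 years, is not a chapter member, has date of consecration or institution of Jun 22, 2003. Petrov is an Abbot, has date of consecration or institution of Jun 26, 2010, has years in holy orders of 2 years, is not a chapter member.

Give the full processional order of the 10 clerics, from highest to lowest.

Okonkwo, Achebe, Lund, Petrov, Abara, Haddad, Obi, Sato, Castillo, Romero

By dignity: Okonkwo (Bishop); then Achebe, Lund, Petrov, Abara and Haddad (Abbot); then Obi, Sato, Castillo and Romero (Archdeacon).
Among Achebe, Lund, Petrov, Abara and Haddad, a member of the cathedral chapter before not a chapter member: Achebe (a member of the cathedral chapter) before Lund, Petrov, Abara and Haddad (not a chapter member).
Among Lund, Petrov, Abara and Haddad, by date of consecration or institution (later first) (reversed rule for this group): Lund and Petrov (Jun 26, 2010) before Abara and Haddad (Jun 22, 2003).
Lund and Petrov both have years in holy orders 2 years, so the next rule applies.
Among Lund and Petrov, alphabetically by surname: Lund before Petrov.
Abara and Haddad both have years in holy orders 12 years, so the next rule applies.
Among Abara and Haddad, alphabetically by surname: Abara before Haddad.
Obi, Sato, Castillo and Romero are each a member of the cathedral chapter, so the next rule applies.
Among Obi, Sato, Castillo and Romero, by date of consecration or institution (later first) (reversed rule for this group): Obi (Apr 19, 2014) before Sato (Sep 14, 2009) before Castillo and Romero (Oct 25, 2003).
Castillo and Romero both have years in holy orders 36 years, so the next rule applies.
Among Castillo and Romero, alphabetically by surname: Castillo before Romero.
Full order: Okonkwo, Achebe, Lund, Petrov, Abara, Haddad, Obi, Sato, Castillo, Romero.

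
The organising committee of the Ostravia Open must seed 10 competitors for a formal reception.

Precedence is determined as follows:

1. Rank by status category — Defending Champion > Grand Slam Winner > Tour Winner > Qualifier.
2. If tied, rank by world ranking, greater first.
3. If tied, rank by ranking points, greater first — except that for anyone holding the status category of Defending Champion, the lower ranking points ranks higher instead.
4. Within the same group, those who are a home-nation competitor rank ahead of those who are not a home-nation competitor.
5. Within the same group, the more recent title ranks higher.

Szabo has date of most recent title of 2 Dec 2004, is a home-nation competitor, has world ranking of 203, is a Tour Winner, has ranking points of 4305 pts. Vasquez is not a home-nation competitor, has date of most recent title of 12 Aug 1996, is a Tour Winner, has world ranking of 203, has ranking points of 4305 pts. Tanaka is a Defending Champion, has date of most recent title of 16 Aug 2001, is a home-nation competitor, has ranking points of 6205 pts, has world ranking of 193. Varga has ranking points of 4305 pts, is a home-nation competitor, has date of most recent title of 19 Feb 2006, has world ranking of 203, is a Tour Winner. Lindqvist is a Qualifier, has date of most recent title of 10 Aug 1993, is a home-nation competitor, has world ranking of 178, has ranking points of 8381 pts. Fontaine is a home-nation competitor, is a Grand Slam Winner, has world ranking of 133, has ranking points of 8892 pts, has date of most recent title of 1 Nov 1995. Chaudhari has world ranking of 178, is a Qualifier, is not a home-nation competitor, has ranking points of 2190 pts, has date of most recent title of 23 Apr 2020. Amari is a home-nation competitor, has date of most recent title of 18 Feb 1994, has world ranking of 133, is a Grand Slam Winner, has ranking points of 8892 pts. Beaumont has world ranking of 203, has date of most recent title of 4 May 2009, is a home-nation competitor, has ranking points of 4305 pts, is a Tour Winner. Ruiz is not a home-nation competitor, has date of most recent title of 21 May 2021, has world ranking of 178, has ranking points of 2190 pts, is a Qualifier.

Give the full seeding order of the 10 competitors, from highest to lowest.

Tanaka, Fontaine, Amari, Beaumont, Varga, Szabo, Vasquez, Lindqvist, Ruiz, Chaudhari

By status category: Tanaka (Defending Champion); then Fontaine and Amari (Grand Slam Winner); then Beaumont, Varga, Szabo and Vasquez (Tour Winner); then Lindqvist, Ruiz and Chaudhari (Qualifier).
Fontaine and Amari both have world ranking 133, so the next rule applies.
Fontaine and Amari both have ranking points 8892 pts, so the next rule applies.
Fontaine and Amari are each a home-nation competitor, so the next rule applies.
Among Fontaine and Amari, by date of most recent title (later first): Fontaine (1 Nov 1995) before Amari (18 Feb 1994).
Beaumont, Varga, Szabo and Vasquez all have world ranking 203, so the next rule applies.
Beaumont, Varga, Szabo and Vasquez all have ranking points 4305 pts, so the next rule applies.
Among Beaumont, Varga, Szabo and Vasquez, a home-nation competitor before not a home-nation competitor: Beaumont, Varga and Szabo (a home-nation competitor) before Vasquez (not a home-nation competitor).
Among Beaumont, Varga and Szabo, by date of most recent title (later first): Beaumont (4 May 2009) before Varga (19 Feb 2006) before Szabo (2 Dec 2004).
Lindqvist, Ruiz and Chaudhari all have world ranking 178, so the next rule applies.
Among Lindqvist, Ruiz and Chaudhari, by ranking points (higher first): Lindqvist (8381 pts) before Ruiz and Chaudhari (2190 pts).
Ruiz and Chaudhari are each not a home-nation competitor, so the next rule applies.
Among Ruiz and Chaudhari, by date of most recent title (later first): Ruiz (21 May 2021) before Chaudhari (23 Apr 2020).
Full order: Tanaka, Fontaine, Amari, Beaumont, Varga, Szabo, Vasquez, Lindqvist, Ruiz, Chaudhari.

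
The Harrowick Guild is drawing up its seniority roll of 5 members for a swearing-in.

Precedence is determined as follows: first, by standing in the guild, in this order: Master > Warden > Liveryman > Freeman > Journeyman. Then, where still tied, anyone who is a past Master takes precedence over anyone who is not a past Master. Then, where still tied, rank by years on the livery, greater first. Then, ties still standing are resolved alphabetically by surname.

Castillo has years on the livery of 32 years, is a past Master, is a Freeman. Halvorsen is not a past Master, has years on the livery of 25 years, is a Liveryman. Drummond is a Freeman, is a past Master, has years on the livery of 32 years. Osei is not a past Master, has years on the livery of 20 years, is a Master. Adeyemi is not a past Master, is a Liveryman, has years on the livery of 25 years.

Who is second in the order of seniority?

Adeyemi

By standing in the guild: Osei (Master); then Adeyemi and Halvorsen (Liveryman); then Castillo and Drummond (Freeman).
Adeyemi and Halvorsen are each not a past Master, so the next rule applies.
Adeyemi and Halvorsen both have years on the livery 25 years, so the next rule applies.
Among Adeyemi and Halvorsen, alphabetically by surname: Adeyemi before Halvorsen.
Castillo and Drummond are each a past Master, so the next rule applies.
Castillo and Drummond both have years on the livery 32 years, so the next rule applies.
Among Castillo and Drummond, alphabetically by surname: Castillo before Drummond.
Order: Osei, Adeyemi, Halvorsen, Castillo, Drummond.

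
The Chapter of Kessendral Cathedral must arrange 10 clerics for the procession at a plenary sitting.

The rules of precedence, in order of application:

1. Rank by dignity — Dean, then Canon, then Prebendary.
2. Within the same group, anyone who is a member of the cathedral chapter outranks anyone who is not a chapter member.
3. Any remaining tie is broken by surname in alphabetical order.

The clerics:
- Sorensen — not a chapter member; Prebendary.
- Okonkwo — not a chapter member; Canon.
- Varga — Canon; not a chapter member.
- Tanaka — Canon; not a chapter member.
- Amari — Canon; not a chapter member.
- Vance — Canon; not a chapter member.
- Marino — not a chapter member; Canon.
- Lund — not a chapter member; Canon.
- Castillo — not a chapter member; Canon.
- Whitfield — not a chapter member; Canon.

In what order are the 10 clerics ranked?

Amari, Castillo, Lund, Marino, Okonkwo, Tanaka, Vance, Varga, Whitfield, Sorensen

By dignity: Amari, Castillo, Lund, Marino, Okonkwo, Tanaka, Vance, Varga and Whitfield (Canon); then Sorensen (Prebendary).
Amari, Castillo, Lund, Marino, Okonkwo, Tanaka, Vance, Varga and Whitfield are each not a chapter member, so the next rule applies.
Among Amari, Castillo, Lund, Marino, Okonkwo, Tanaka, Vance, Varga and Whitfield, alphabetically by surname: Amari before Castillo before Lund before Marino before Okonkwo before Tanaka before Vance before Varga before Whitfield.
Full order: Amari, Castillo, Lund, Marino, Okonkwo, Tanaka, Vance, Varga, Whitfield, Sorensen.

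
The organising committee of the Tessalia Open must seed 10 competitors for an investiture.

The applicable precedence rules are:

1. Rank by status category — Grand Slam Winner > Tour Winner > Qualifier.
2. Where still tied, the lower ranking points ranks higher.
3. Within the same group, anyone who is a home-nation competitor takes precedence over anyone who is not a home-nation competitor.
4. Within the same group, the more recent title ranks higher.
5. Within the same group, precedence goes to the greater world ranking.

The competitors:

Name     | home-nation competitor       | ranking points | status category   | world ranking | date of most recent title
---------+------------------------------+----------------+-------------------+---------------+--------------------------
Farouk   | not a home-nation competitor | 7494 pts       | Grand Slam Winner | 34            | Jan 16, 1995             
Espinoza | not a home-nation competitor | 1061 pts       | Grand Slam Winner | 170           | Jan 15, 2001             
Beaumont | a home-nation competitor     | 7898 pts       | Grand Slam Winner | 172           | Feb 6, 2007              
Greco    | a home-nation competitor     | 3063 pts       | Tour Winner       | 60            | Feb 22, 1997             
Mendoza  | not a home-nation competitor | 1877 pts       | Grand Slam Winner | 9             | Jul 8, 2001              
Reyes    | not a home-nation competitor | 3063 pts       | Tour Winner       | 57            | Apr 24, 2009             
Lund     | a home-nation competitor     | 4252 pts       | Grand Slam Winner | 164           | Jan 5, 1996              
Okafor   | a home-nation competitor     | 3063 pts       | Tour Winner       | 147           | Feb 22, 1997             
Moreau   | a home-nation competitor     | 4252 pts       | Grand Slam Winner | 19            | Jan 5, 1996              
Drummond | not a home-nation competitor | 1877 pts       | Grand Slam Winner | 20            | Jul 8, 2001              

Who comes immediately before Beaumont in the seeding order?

By status category: Espinoza, Drummond, Mendoza, Lund, Moreau, Farouk and Beaumont (Grand Slam Winner); then Okafor, Greco and Reyes (Tour Winner).
Among Espinoza, Drummond, Mendoza, Lund, Moreau, Farouk and Beaumont, by ranking points (lower first): Espinoza (1061 pts) before Drummond and Mendoza (1877 pts) before Lund and Moreau (4252 pts) before Farouk (7494 pts) before Beaumont (7898 pts).
Drummond and Mendoza are each not a home-nation competitor, so the next rule applies.
Drummond and Mendoza both have date of most recent title Jul 8, 2001, so the next rule applies.
Among Drummond and Mendoza, by world ranking (higher first): Drummond (20) before Mendoza (9).
Lund and Moreau are each a home-nation competitor, so the next rule applies.
Lund and Moreau both have date of most recent title Jan 5, 1996, so the next rule applies.
Among Lund and Moreau, by world ranking (higher first): Lund (164) before Moreau (19).
Okafor, Greco and Reyes all have ranking points 3063 pts, so the next rule applies.
Among Okafor, Greco and Reyes, a home-nation competitor before not a home-nation competitor: Okafor and Greco (a home-nation competitor) before Reyes (not a home-nation competitor).
Okafor and Greco both have date of most recent title Feb 22, 1997, so the next rule applies.
Among Okafor and Greco, by world ranking (higher first): Okafor (147) before Greco (60).
Order: Espinoza, Drummond, Mendoza, Lund, Moreau, Farouk, Beaumont, Okafor, Greco, Reyes.

Farouk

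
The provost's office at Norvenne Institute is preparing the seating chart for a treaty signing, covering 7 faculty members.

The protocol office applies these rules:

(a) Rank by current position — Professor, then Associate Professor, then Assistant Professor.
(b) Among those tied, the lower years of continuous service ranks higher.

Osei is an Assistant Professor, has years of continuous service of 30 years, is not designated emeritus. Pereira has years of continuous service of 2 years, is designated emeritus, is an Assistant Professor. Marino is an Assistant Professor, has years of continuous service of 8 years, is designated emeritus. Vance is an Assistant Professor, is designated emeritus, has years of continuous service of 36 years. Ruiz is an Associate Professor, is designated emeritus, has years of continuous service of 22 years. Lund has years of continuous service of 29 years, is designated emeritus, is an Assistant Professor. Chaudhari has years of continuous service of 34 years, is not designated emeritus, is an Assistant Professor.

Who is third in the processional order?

By current position: Ruiz (Associate Professor); then Pereira, Marino, Lund, Osei, Chaudhari and Vance (Assistant Professor).
Among Pereira, Marino, Lund, Osei, Chaudhari and Vance, by years of continuous service (lower first): Pereira (2 years) before Marino (8 years) before Lund (29 years) before Osei (30 years) before Chaudhari (34 years) before Vance (36 years).
Order: Ruiz, Pereira, Marino, Lund, Osei, Chaudhari, Vance.

Marino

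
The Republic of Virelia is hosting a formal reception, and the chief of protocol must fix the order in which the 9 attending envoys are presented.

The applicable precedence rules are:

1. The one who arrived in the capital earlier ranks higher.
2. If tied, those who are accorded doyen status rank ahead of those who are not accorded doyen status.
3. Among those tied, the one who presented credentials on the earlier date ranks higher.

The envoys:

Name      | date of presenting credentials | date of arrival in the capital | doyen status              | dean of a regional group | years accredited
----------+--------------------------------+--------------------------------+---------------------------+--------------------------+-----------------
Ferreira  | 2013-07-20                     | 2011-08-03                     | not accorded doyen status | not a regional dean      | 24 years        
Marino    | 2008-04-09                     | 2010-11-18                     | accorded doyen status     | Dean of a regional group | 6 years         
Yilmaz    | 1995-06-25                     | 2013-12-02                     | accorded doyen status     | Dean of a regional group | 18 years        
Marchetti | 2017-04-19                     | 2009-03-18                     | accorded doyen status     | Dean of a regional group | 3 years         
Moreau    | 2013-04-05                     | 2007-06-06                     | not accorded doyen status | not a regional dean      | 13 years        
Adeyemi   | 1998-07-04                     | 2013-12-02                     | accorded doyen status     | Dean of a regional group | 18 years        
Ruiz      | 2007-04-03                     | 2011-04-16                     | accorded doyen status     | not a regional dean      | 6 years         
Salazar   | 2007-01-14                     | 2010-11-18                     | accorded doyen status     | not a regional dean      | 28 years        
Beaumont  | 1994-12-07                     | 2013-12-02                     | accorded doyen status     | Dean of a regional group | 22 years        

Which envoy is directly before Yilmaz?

Beaumont

By date of arrival in the capital (earlier first): Moreau (2007-06-06); then Marchetti (2009-03-18); then Salazar and Marino (both 2010-11-18); then Ruiz (2011-04-16); then Ferreira (2011-08-03); then Beaumont, Yilmaz and Adeyemi (each 2013-12-02).
Salazar and Marino are each accorded doyen status, so the next rule applies.
Among Salazar and Marino, by date of presenting credentials (earlier first): Salazar (2007-01-14) before Marino (2008-04-09).
Beaumont, Yilmaz and Adeyemi are each accorded doyen status, so the next rule applies.
Among Beaumont, Yilmaz and Adeyemi, by date of presenting credentials (earlier first): Beaumont (1994-12-07) before Yilmaz (1995-06-25) before Adeyemi (1998-07-04).
Order: Moreau, Marchetti, Salazar, Marino, Ruiz, Ferreira, Beaumont, Yilmaz, Adeyemi.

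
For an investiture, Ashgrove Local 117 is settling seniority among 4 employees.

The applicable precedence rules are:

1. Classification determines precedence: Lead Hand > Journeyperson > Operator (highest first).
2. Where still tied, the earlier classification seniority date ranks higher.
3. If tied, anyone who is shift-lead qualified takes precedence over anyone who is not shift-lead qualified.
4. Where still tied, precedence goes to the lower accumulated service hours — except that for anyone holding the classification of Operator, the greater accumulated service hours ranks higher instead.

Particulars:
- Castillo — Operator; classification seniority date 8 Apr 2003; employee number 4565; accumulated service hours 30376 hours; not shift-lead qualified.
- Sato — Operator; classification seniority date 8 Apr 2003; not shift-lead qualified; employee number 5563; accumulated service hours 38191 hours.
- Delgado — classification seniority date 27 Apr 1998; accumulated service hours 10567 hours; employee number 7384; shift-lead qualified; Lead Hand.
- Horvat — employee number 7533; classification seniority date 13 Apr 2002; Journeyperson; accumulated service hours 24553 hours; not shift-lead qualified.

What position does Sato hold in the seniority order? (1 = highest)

3

By classification: Delgado (Lead Hand); then Horvat (Journeyperson); then Sato and Castillo (Operator).
Sato and Castillo both have classification seniority date 8 Apr 2003, so the next rule applies.
Sato and Castillo are each not shift-lead qualified, so the next rule applies.
Among Sato and Castillo, by accumulated service hours (higher first) (reversed rule for this group): Sato (38191 hours) before Castillo (30376 hours).
Order: Delgado, Horvat, Sato, Castillo. So position 3.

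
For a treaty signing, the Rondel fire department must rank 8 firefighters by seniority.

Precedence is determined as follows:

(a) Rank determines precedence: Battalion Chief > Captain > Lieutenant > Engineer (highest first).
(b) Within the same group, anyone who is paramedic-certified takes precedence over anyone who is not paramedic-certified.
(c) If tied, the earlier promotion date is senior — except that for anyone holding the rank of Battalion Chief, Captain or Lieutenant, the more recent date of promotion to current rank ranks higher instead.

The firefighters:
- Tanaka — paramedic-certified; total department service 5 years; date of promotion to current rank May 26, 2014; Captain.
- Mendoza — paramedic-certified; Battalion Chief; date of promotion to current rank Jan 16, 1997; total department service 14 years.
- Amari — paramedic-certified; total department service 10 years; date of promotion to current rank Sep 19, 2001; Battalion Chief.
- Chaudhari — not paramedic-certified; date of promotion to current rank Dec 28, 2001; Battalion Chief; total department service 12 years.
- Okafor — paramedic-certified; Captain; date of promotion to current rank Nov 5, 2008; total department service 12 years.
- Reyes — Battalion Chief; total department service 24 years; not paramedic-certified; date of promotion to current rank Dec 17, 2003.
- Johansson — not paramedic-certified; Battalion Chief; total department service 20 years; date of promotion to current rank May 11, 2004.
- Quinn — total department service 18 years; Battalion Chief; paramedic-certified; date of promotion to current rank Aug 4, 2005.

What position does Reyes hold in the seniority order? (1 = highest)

By rank: Quinn, Amari, Mendoza, Johansson, Reyes and Chaudhari (Battalion Chief); then Tanaka and Okafor (Captain).
Among Quinn, Amari, Mendoza, Johansson, Reyes and Chaudhari, paramedic-certified before not paramedic-certified: Quinn, Amari and Mendoza (paramedic-certified) before Johansson, Reyes and Chaudhari (not paramedic-certified).
Among Quinn, Amari and Mendoza, by date of promotion to current rank (later first) (reversed rule for this group): Quinn (Aug 4, 2005) before Amari (Sep 19, 2001) before Mendoza (Jan 16, 1997).
Among Johansson, Reyes and Chaudhari, by date of promotion to current rank (later first) (reversed rule for this group): Johansson (May 11, 2004) before Reyes (Dec 17, 2003) before Chaudhari (Dec 28, 2001).
Tanaka and Okafor are each paramedic-certified, so the next rule applies.
Among Tanaka and Okafor, by date of promotion to current rank (later first) (reversed rule for this group): Tanaka (May 26, 2014) before Okafor (Nov 5, 2008).
Order: Quinn, Amari, Mendoza, Johansson, Reyes, Chaudhari, Tanaka, Okafor. So position 5.

5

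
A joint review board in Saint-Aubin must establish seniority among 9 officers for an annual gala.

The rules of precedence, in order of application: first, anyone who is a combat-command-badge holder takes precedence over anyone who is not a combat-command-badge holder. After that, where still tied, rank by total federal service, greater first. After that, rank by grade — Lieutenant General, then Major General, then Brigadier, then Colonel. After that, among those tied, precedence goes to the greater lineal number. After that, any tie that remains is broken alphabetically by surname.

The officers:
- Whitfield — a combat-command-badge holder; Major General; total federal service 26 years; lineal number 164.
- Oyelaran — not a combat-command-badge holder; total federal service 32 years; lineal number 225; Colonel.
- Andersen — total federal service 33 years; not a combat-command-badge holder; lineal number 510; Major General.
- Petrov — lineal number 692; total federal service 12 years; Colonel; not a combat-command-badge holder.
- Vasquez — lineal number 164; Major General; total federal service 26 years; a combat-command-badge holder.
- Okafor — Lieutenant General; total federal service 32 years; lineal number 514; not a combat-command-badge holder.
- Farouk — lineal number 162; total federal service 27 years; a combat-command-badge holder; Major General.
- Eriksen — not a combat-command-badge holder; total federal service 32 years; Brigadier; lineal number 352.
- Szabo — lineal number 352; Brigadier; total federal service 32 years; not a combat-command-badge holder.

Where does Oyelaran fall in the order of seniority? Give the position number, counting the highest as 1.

By the first rule: Farouk, Vasquez and Whitfield (each a combat-command-badge holder); then Andersen, Okafor, Eriksen, Szabo, Oyelaran and Petrov (each not a combat-command-badge holder).
Among Farouk, Vasquez and Whitfield, by total federal service (higher first): Farouk (27 years) before Vasquez and Whitfield (26 years).
Vasquez and Whitfield are each Major General, so the next rule applies.
Vasquez and Whitfield both have lineal number 164, so the next rule applies.
Among Vasquez and Whitfield, alphabetically by surname: Vasquez before Whitfield.
Among Andersen, Okafor, Eriksen, Szabo, Oyelaran and Petrov, by total federal service (higher first): Andersen (33 years) before Okafor, Eriksen, Szabo and Oyelaran (32 years) before Petrov (12 years).
Among Okafor, Eriksen, Szabo and Oyelaran, by grade: Okafor (Lieutenant General) before Eriksen and Szabo (Brigadier) before Oyelaran (Colonel).
Eriksen and Szabo both have lineal number 352, so the next rule applies.
Among Eriksen and Szabo, alphabetically by surname: Eriksen before Szabo.
Order: Farouk, Vasquez, Whitfield, Andersen, Okafor, Eriksen, Szabo, Oyelaran, Petrov. So position 8.

8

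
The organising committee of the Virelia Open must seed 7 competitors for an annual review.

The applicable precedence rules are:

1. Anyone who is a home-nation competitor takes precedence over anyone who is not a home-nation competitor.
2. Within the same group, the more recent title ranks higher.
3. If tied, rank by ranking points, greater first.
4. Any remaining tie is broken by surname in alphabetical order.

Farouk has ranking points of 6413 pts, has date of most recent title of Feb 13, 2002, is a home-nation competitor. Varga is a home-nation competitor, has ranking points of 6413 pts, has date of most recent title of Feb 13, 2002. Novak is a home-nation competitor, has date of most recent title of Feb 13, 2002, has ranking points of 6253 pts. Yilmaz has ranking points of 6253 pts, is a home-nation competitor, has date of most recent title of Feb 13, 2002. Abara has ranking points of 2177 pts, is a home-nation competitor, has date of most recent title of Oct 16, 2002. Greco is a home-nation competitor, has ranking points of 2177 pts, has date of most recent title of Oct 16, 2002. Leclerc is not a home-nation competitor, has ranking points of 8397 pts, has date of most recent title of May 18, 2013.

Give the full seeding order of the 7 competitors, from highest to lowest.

Abara, Greco, Farouk, Varga, Novak, Yilmaz, Leclerc

By the first rule: Abara, Greco, Farouk, Varga, Novak and Yilmaz (each a home-nation competitor); then Leclerc (not a home-nation competitor).
Among Abara, Greco, Farouk, Varga, Novak and Yilmaz, by date of most recent title (later first): Abara and Greco (Oct 16, 2002) before Farouk, Varga, Novak and Yilmaz (Feb 13, 2002).
Abara and Greco both have ranking points 2177 pts, so the next rule applies.
Among Abara and Greco, alphabetically by surname: Abara before Greco.
Among Farouk, Varga, Novak and Yilmaz, by ranking points (higher first): Farouk and Varga (6413 pts) before Novak and Yilmaz (6253 pts).
Among Farouk and Varga, alphabetically by surname: Farouk before Varga.
Among Novak and Yilmaz, alphabetically by surname: Novak before Yilmaz.
Full order: Abara, Greco, Farouk, Varga, Novak, Yilmaz, Leclerc.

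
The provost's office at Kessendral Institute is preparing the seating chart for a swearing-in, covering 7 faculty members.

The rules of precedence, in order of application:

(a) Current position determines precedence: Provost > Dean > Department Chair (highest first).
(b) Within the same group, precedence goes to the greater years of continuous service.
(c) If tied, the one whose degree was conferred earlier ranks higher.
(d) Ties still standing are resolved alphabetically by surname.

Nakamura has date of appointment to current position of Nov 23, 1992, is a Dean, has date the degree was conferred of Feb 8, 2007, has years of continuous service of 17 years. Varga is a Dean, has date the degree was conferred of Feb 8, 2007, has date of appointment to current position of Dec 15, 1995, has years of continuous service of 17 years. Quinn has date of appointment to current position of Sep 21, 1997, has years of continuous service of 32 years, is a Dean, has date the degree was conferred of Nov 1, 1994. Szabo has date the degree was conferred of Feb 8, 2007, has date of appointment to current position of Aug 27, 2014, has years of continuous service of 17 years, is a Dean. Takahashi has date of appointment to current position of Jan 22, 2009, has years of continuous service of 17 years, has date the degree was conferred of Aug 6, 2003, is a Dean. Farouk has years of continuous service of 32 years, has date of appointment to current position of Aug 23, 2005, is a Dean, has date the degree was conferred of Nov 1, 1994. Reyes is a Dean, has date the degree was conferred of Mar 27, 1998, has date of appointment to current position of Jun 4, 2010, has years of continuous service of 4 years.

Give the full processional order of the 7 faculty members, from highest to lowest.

Farouk, Quinn, Takahashi, Nakamura, Szabo, Varga, Reyes

By current position: Farouk, Quinn, Takahashi, Nakamura, Szabo, Varga and Reyes (Dean).
Among Farouk, Quinn, Takahashi, Nakamura, Szabo, Varga and Reyes, by years of continuous service (higher first): Farouk and Quinn (32 years) before Takahashi, Nakamura, Szabo and Varga (17 years) before Reyes (4 years).
Farouk and Quinn both have date the degree was conferred Nov 1, 1994, so the next rule applies.
Among Farouk and Quinn, alphabetically by surname: Farouk before Quinn.
Among Takahashi, Nakamura, Szabo and Varga, by date the degree was conferred (earlier first): Takahashi (Aug 6, 2003) before Nakamura, Szabo and Varga (Feb 8, 2007).
Among Nakamura, Szabo and Varga, alphabetically by surname: Nakamura before Szabo before Varga.
Full order: Farouk, Quinn, Takahashi, Nakamura, Szabo, Varga, Reyes.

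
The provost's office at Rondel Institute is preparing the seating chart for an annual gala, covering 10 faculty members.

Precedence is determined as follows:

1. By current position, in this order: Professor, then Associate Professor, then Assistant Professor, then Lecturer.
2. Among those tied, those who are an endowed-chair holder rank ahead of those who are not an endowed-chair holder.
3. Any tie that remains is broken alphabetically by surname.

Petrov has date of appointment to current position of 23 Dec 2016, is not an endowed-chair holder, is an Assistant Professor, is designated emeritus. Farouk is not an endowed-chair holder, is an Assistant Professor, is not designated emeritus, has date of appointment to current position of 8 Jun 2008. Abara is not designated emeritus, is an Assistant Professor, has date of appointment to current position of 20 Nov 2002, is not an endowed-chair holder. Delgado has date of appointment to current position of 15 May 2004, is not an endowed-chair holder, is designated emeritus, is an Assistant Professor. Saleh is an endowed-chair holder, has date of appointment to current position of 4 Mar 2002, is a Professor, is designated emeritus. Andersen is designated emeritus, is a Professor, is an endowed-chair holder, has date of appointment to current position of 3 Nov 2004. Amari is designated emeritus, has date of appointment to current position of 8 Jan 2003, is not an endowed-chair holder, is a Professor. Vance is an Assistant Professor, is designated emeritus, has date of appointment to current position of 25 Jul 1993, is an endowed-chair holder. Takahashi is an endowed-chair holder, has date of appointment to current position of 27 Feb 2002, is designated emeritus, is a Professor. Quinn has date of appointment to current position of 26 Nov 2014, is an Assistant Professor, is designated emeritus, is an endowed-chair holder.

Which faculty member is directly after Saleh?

By current position: Andersen, Saleh, Takahashi and Amari (Professor); then Quinn, Vance, Abara, Delgado, Farouk and Petrov (Assistant Professor).
Among Andersen, Saleh, Takahashi and Amari, an endowed-chair holder before not an endowed-chair holder: Andersen, Saleh and Takahashi (an endowed-chair holder) before Amari (not an endowed-chair holder).
Among Andersen, Saleh and Takahashi, alphabetically by surname: Andersen before Saleh before Takahashi.
Among Quinn, Vance, Abara, Delgado, Farouk and Petrov, an endowed-chair holder before not an endowed-chair holder: Quinn and Vance (an endowed-chair holder) before Abara, Delgado, Farouk and Petrov (not an endowed-chair holder).
Among Quinn and Vance, alphabetically by surname: Quinn before Vance.
Among Abara, Delgado, Farouk and Petrov, alphabetically by surname: Abara before Delgado before Farouk before Petrov.
Order: Andersen, Saleh, Takahashi, Amari, Quinn, Vance, Abara, Delgado, Farouk, Petrov.

Takahashi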